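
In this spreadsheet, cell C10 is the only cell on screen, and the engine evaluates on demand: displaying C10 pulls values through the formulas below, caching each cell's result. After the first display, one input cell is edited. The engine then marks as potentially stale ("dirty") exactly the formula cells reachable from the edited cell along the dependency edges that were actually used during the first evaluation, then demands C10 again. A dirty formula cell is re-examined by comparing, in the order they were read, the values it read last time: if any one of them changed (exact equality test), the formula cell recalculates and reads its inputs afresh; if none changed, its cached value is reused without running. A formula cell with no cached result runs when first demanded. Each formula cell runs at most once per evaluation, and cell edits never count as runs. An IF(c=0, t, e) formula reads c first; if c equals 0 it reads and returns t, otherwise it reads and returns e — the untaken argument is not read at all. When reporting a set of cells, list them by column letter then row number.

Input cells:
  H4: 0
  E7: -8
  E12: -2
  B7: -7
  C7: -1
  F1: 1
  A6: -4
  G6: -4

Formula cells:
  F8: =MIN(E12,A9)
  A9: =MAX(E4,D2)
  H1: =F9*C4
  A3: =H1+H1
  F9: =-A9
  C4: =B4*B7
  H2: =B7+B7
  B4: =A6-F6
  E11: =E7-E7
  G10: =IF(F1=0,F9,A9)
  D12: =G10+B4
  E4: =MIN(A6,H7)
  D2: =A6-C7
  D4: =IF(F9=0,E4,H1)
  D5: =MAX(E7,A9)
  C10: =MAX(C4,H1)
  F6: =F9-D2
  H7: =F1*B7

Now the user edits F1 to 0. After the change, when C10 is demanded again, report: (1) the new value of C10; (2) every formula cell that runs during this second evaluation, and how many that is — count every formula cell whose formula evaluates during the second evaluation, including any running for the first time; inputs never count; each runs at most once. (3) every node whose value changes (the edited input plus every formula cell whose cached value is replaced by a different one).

C10 now evaluates to 210.
Run set: A9, E4, H7 (3 run).
Changed values: E4, F1, H7.
The important point: A9 recomputes to an identical value, and the output ends up unchanged.

Initial pass — values computed on the first demand:
  D2 = -4 - -1 = -3
  H7 = 1 * -7 = -7
  E4 = MIN(-4, -7) = -7
  A9 = MAX(-7, -3) = -3
  F9 = -(-3) = 3
  F6 = 3 - -3 = 6
  B4 = -4 - 6 = -10
  C4 = -10 * -7 = 70
  H1 = 3 * 70 = 210
  C10 = MAX(70, 210) = 210

Second demand — change propagation:
  H7: re-runs because F1 1->0; new result 0.
  E4: re-runs because H7 -7->0; new result -4.
  A9: re-runs because E4 -7->-4; new result -3 (unchanged).
  F9: re-examined; everything it read last time is the same (A9 unchanged) — cache 3 kept, no run.
  F6: re-examined; everything it read last time is the same (F9 unchanged, D2 unchanged) — cache 6 kept, no run.
  B4: re-examined; everything it read last time is the same (A6 unchanged, F6 unchanged) — cache -10 kept, no run.
  C4: re-examined; everything it read last time is the same (B4 unchanged, B7 unchanged) — cache 70 kept, no run.
  H1: re-examined; everything it read last time is the same (F9 unchanged, C4 unchanged) — cache 210 kept, no run.
  C10: re-examined; everything it read last time is the same (C4 unchanged, H1 unchanged) — cache 210 kept, no run.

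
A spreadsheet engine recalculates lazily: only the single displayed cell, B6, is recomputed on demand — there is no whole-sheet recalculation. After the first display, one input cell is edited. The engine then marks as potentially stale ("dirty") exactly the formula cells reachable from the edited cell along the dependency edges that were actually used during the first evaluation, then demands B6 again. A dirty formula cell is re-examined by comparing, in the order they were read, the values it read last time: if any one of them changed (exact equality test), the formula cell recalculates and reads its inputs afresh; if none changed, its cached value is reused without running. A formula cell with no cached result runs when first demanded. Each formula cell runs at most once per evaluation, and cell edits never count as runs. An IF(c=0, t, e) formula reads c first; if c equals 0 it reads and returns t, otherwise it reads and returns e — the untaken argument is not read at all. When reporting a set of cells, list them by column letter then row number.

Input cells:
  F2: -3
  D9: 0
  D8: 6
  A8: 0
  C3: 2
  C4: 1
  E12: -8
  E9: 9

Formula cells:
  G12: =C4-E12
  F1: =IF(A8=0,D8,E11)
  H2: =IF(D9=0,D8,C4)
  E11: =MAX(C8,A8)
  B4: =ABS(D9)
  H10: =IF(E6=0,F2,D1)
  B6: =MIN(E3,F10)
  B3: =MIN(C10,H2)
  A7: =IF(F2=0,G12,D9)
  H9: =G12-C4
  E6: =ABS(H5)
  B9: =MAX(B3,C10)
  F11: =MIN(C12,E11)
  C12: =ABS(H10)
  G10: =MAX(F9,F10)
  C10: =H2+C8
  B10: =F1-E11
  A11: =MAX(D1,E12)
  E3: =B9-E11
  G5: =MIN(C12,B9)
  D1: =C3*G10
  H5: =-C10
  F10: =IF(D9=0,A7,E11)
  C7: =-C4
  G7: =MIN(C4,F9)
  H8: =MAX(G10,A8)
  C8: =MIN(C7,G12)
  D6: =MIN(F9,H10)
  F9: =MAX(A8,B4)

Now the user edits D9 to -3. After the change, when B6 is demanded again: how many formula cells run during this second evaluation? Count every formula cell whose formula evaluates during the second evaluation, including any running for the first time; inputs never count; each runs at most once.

Formula cells that run: B3, B6, B9, C10, E3, F10, H2 — 7 in total.
Key observation: a condition flipped, so demand moved to the other branch — A7 is never re-examined.

First evaluation (everything demanded from the output):
  C7 = -(1) = -1
  G12 = 1 - -8 = 9
  A7 = IF(F2=0: F2=-3 -> else branch D9) = 0
  C8 = MIN(-1, 9) = -1
  E11 = MAX(-1, 0) = 0
  F10 = IF(D9=0: D9=0 -> then branch A7) = 0
  H2 = IF(D9=0: D9=0 -> then branch D8) = 6
  C10 = 6 + -1 = 5
  B3 = MIN(5, 6) = 5
  B9 = MAX(5, 5) = 5
  E3 = 5 - 0 = 5
  B6 = MIN(5, 0) = 0

Propagation after the edit:
  A7: marked dirty but never re-examined — demand shifted away from it.
  F10: runs — D9 0->-3; result 0 (same value as before).
  H2: runs — D9 0->-3; result 1.
  C10: runs — H2 6->1; result 0.
  B3: runs — C10 5->0; H2 6->1; result 0.
  B9: runs — B3 5->0; C10 5->0; result 0.
  E3: runs — B9 5->0; result 0.
  B6: runs — E3 5->0; result 0 (same value as before).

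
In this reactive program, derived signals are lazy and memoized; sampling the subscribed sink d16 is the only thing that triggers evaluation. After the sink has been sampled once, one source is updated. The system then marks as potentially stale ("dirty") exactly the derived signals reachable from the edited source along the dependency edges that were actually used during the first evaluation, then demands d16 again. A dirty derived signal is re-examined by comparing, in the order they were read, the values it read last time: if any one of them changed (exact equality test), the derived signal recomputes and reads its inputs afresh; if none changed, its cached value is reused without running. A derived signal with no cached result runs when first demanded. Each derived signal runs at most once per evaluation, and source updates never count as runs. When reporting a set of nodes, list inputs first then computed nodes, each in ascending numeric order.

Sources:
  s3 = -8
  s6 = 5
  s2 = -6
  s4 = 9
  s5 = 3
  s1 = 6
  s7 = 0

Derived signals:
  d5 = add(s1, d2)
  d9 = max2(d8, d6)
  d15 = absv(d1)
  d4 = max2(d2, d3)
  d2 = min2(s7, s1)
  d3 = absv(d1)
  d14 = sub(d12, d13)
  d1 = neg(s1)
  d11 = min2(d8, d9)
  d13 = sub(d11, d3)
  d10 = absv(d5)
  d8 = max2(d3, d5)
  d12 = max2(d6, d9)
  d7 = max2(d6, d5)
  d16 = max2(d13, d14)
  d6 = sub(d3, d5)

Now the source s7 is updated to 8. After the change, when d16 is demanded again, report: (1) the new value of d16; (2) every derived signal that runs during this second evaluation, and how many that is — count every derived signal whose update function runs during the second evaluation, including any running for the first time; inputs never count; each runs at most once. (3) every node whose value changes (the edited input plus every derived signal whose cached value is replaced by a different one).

First demand of the output computes:
  d1 = neg(6) = -6
  d2 = min2(0, 6) = 0
  d3 = absv(-6) = 6
  d5 = add(6, 0) = 6
  d6 = sub(6, 6) = 0
  d8 = max2(6, 6) = 6
  d9 = max2(6, 0) = 6
  d11 = min2(6, 6) = 6
  d12 = max2(0, 6) = 6
  d13 = sub(6, 6) = 0
  d14 = sub(6, 0) = 6
  d16 = max2(0, 6) = 6

After the edit, cleaning proceeds:
  d2: a read changed (s7 0->8) — executes, giving 6.
  d5: a read changed (d2 0->6) — executes, giving 12.
  d6: a read changed (d5 6->12) — executes, giving -6.
  d8: a read changed (d5 6->12) — executes, giving 12.
  d9: a read changed (d8 6->12; d6 0->-6) — executes, giving 12.
  d11: a read changed (d8 6->12; d9 6->12) — executes, giving 12.
  d12: a read changed (d6 0->-6; d9 6->12) — executes, giving 12.
  d13: a read changed (d11 6->12) — executes, giving 6.
  d14: a read changed (d12 6->12; d13 0->6) — executes, giving 6 — identical to its old value.
  d16: a read changed (d13 0->6) — executes, giving 6 — identical to its old value.

Demanding d16 again yields 6.
10 derived signals run: d2, d5, d6, d8, d9, d11, d12, d13, d14, d16.
The nodes whose values change: s7, d2, d5, d6, d8, d9, d11, d12, d13.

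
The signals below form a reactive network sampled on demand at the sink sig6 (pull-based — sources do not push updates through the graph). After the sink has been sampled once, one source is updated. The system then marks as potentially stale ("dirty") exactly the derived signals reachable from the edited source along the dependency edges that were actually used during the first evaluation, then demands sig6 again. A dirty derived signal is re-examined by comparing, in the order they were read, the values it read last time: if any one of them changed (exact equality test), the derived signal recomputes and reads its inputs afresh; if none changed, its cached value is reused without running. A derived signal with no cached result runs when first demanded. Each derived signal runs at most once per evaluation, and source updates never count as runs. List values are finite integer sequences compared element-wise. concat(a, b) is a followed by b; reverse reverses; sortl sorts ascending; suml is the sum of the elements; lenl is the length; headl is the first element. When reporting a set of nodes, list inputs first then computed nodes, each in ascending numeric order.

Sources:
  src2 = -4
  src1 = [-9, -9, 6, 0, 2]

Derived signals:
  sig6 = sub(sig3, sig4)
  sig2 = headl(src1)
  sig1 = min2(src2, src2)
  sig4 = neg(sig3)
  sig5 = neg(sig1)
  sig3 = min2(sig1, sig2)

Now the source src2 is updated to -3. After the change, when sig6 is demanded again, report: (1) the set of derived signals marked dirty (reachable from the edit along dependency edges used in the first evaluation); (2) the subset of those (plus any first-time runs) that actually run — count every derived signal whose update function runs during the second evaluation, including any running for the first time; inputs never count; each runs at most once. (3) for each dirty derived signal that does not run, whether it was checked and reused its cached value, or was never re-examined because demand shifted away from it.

Initial pass — values computed on the first demand:
  sig1 = min2(-4, -4) = -4
  sig2 = headl([-9, -9, 6, 0, 2]) = -9
  sig3 = min2(-4, -9) = -9
  sig4 = neg(-9) = 9
  sig6 = sub(-9, 9) = -18

Second demand — change propagation:
  sig1: re-runs because src2 -4->-3; src2 -4->-3; new result -3.
  sig3: re-runs because sig1 -4->-3; new result -9 (unchanged).
  sig4: re-examined; everything it read last time is the same (sig3 unchanged) — cache 9 kept, no run.
  sig6: re-examined; everything it read last time is the same (sig3 unchanged, sig4 unchanged) — cache -18 kept, no run.

The important point: sig3 recomputes to an identical value, and the output ends up unchanged.

Dirty set: sig1, sig3, sig4, sig6.
Run set: sig1, sig3 (2 run).
Re-examined without running (cache reused): sig4, sig6.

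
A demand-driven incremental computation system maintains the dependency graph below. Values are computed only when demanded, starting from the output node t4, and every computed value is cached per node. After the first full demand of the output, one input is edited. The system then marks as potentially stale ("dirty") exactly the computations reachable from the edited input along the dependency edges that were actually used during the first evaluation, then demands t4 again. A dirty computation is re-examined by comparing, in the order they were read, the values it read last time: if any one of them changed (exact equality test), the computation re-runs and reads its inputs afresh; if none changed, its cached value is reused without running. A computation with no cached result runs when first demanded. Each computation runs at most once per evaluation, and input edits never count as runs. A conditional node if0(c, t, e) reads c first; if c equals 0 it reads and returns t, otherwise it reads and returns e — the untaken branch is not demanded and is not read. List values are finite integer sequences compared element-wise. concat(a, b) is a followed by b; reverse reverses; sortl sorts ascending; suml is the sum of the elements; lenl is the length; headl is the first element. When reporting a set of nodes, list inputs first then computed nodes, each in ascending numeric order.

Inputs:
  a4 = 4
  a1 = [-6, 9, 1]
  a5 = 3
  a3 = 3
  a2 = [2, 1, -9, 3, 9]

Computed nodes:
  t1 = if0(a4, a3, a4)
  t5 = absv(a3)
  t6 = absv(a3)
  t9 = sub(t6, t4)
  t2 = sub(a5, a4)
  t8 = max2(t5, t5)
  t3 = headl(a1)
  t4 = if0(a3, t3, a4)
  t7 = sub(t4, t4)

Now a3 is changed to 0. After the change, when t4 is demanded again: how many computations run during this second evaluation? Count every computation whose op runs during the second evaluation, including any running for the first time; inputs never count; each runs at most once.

First evaluation (everything demanded from the output):
  t4 = if0(a3=3 -> else branch a4) = 4

Propagation after the edit:
  t3: demanded for the first time — runs, produces -6.
  t4: runs — a3 3->0; result -6.

Key observation: a condition flipped, so demand reaches new nodes — t3 runs for the first time.

Computations that run: t3, t4 — 2 in total.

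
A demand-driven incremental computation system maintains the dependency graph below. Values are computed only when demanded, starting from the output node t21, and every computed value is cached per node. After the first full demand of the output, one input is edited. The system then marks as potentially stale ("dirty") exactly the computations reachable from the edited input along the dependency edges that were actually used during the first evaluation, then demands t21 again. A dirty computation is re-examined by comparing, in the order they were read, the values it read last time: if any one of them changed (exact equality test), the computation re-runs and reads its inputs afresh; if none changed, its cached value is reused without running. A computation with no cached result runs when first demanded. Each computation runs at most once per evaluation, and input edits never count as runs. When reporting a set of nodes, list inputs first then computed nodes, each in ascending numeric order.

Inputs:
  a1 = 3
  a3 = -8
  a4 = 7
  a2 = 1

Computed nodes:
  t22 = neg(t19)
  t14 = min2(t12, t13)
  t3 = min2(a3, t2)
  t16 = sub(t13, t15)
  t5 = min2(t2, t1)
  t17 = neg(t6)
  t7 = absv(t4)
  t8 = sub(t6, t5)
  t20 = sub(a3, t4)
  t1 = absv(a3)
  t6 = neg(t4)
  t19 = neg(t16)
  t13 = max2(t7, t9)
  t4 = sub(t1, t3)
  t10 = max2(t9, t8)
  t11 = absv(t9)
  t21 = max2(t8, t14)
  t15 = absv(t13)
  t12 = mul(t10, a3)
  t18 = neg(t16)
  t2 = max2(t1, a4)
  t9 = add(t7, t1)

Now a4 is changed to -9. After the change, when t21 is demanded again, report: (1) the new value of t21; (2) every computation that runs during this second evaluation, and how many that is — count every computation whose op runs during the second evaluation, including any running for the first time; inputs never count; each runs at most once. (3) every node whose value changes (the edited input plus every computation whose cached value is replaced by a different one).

First evaluation (everything demanded from the output):
  t1 = absv(-8) = 8
  t2 = max2(8, 7) = 8
  t3 = min2(-8, 8) = -8
  t4 = sub(8, -8) = 16
  t5 = min2(8, 8) = 8
  t6 = neg(16) = -16
  t7 = absv(16) = 16
  t8 = sub(-16, 8) = -24
  t9 = add(16, 8) = 24
  t10 = max2(24, -24) = 24
  t12 = mul(24, -8) = -192
  t13 = max2(16, 24) = 24
  t14 = min2(-192, 24) = -192
  t21 = max2(-24, -192) = -24

Propagation after the edit:
  t2: runs — a4 7->-9; result 8 (same value as before).
  t3: checked — values it read are unchanged (a3 unchanged, t2 unchanged); reused cached -8 without running.
  t4: checked — values it read are unchanged (t1 unchanged, t3 unchanged); reused cached 16 without running.
  t5: checked — values it read are unchanged (t2 unchanged, t1 unchanged); reused cached 8 without running.
  t6: checked — values it read are unchanged (t4 unchanged); reused cached -16 without running.
  t7: checked — values it read are unchanged (t4 unchanged); reused cached 16 without running.
  t8: checked — values it read are unchanged (t6 unchanged, t5 unchanged); reused cached -24 without running.
  t9: checked — values it read are unchanged (t7 unchanged, t1 unchanged); reused cached 24 without running.
  t10: checked — values it read are unchanged (t9 unchanged, t8 unchanged); reused cached 24 without running.
  t12: checked — values it read are unchanged (t10 unchanged, a3 unchanged); reused cached -192 without running.
  t13: checked — values it read are unchanged (t7 unchanged, t9 unchanged); reused cached 24 without running.
  t14: checked — values it read are unchanged (t12 unchanged, t13 unchanged); reused cached -192 without running.
  t21: checked — values it read are unchanged (t8 unchanged, t14 unchanged); reused cached -24 without running.

Key observation: the change is absorbed at t2 — it re-runs but produces the same value, and the output's value is unchanged.

New value of t21: -24.
Computations that run: t2 — 1 in total.
Values that change: a4.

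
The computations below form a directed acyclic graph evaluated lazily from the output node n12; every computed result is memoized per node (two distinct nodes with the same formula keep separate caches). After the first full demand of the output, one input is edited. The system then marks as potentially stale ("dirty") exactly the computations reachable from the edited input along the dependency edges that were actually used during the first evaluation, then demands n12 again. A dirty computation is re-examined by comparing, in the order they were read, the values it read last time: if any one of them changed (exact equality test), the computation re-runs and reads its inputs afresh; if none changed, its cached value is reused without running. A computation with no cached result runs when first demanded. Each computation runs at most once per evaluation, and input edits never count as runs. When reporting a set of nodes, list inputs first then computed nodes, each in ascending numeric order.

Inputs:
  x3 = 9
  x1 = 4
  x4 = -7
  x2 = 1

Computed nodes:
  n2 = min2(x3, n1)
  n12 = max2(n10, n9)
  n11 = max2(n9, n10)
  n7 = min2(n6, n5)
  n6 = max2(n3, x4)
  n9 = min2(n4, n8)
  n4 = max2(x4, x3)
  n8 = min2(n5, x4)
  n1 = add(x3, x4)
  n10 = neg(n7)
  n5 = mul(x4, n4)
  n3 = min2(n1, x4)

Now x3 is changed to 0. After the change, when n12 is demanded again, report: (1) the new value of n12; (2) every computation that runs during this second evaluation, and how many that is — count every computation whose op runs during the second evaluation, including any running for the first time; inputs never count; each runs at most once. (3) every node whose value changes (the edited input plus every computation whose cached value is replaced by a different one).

Demanding n12 again yields 7.
9 computations run: n1, n3, n4, n5, n7, n8, n9, n10, n12.
The nodes whose values change: x3, n1, n4, n5, n7, n8, n9, n10, n12.
Note where the cutoff bites: n6 is checked, finds nothing changed, and keeps its cache.

First demand of the output computes:
  n1 = add(9, -7) = 2
  n3 = min2(2, -7) = -7
  n4 = max2(-7, 9) = 9
  n5 = mul(-7, 9) = -63
  n6 = max2(-7, -7) = -7
  n7 = min2(-7, -63) = -63
  n8 = min2(-63, -7) = -63
  n9 = min2(9, -63) = -63
  n10 = neg(-63) = 63
  n12 = max2(63, -63) = 63

After the edit, cleaning proceeds:
  n1: a read changed (x3 9->0) — executes, giving -7.
  n3: a read changed (n1 2->-7) — executes, giving -7 — identical to its old value.
  n4: a read changed (x3 9->0) — executes, giving 0.
  n5: a read changed (n4 9->0) — executes, giving 0.
  n6: dirty, but its reads are unchanged (n3 unchanged, x4 unchanged); cached -7 stands.
  n7: a read changed (n5 -63->0) — executes, giving -7.
  n8: a read changed (n5 -63->0) — executes, giving -7.
  n9: a read changed (n4 9->0; n8 -63->-7) — executes, giving -7.
  n10: a read changed (n7 -63->-7) — executes, giving 7.
  n12: a read changed (n10 63->7; n9 -63->-7) — executes, giving 7.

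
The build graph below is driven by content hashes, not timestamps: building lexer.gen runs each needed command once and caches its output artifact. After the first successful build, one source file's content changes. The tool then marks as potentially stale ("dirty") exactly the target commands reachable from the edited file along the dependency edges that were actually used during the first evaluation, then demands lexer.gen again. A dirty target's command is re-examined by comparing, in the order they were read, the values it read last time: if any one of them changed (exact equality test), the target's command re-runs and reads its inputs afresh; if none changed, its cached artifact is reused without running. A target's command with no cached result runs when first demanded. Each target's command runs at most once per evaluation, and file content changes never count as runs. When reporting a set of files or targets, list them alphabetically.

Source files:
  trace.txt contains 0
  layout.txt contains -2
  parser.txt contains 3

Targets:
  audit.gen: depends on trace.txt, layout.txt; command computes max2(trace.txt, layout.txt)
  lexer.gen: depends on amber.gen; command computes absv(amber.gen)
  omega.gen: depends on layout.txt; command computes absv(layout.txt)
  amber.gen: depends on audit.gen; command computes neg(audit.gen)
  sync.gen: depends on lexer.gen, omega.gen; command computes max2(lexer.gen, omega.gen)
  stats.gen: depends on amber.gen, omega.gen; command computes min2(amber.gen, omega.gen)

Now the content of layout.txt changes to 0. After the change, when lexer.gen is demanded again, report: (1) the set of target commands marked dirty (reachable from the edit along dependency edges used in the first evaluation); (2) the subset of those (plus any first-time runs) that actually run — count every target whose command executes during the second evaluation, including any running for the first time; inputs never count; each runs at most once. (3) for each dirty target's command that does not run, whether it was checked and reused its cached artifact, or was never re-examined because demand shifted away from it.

Dirty set: amber.gen, audit.gen, lexer.gen.
Run set: audit.gen (1 run).
Re-examined without running (cache reused): amber.gen, lexer.gen.
The important point: audit.gen recomputes to an identical value, and the output ends up unchanged.

Initial pass — values computed on the first demand:
  audit.gen = max2(0, -2) = 0
  amber.gen = neg(0) = 0
  lexer.gen = absv(0) = 0

Second demand — change propagation:
  audit.gen: re-runs because layout.txt -2->0; new result 0 (unchanged).
  amber.gen: re-examined; everything it read last time is the same (audit.gen unchanged) — cache 0 kept, no run.
  lexer.gen: re-examined; everything it read last time is the same (amber.gen unchanged) — cache 0 kept, no run.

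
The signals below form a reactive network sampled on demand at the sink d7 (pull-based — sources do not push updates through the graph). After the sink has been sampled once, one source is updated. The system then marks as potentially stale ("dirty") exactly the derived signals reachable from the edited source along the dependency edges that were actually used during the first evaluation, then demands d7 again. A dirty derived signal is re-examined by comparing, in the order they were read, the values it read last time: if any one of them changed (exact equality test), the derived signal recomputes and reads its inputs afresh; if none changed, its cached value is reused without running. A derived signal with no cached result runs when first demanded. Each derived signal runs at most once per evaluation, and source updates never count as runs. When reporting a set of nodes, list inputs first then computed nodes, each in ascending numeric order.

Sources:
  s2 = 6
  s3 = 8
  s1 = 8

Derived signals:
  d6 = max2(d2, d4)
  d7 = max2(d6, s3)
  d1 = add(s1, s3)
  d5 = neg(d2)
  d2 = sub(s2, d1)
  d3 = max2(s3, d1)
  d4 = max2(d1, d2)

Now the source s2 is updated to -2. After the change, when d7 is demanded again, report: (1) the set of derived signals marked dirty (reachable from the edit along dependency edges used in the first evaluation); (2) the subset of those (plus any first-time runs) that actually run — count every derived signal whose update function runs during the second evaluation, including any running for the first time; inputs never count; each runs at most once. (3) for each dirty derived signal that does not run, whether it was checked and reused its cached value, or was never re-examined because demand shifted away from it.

Dirty set: d2, d4, d6, d7.
Run set: d2, d4, d6 (3 run).
Re-examined without running (cache reused): d7.
The important point: at d7 every value read last time is unchanged, so the dirty flag clears without a run.

Initial pass — values computed on the first demand:
  d1 = add(8, 8) = 16
  d2 = sub(6, 16) = -10
  d4 = max2(16, -10) = 16
  d6 = max2(-10, 16) = 16
  d7 = max2(16, 8) = 16

Second demand — change propagation:
  d2: re-runs because s2 6->-2; new result -18.
  d4: re-runs because d2 -10->-18; new result 16 (unchanged).
  d6: re-runs because d2 -10->-18; new result 16 (unchanged).
  d7: re-examined; everything it read last time is the same (d6 unchanged, s3 unchanged) — cache 16 kept, no run.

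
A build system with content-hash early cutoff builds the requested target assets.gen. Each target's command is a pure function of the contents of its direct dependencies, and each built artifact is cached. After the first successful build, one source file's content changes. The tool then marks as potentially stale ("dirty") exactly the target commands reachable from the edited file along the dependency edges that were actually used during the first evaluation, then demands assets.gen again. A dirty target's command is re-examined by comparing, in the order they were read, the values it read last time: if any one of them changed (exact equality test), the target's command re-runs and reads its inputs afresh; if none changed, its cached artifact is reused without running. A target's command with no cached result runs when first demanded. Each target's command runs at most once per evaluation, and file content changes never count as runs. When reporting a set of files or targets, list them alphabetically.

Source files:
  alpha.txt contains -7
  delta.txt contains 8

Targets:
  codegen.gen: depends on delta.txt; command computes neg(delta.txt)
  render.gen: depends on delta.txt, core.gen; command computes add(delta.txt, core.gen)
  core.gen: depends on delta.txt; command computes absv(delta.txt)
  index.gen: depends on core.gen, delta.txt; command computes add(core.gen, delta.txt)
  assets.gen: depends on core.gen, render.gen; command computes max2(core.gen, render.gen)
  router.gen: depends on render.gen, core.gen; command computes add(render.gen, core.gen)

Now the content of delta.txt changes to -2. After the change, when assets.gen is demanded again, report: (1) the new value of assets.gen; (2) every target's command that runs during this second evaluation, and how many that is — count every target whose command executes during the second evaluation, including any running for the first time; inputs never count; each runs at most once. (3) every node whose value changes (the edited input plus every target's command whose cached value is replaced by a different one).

New value of assets.gen: 2.
Target commands that run: assets.gen, core.gen, render.gen — 3 in total.
Values that change: assets.gen, core.gen, delta.txt, render.gen.

First evaluation (everything demanded from the output):
  core.gen = absv(8) = 8
  render.gen = add(8, 8) = 16
  assets.gen = max2(8, 16) = 16

Propagation after the edit:
  core.gen: runs — delta.txt 8->-2; result 2.
  render.gen: runs — delta.txt 8->-2; core.gen 8->2; result 0.
  assets.gen: runs — core.gen 8->2; render.gen 16->0; result 2.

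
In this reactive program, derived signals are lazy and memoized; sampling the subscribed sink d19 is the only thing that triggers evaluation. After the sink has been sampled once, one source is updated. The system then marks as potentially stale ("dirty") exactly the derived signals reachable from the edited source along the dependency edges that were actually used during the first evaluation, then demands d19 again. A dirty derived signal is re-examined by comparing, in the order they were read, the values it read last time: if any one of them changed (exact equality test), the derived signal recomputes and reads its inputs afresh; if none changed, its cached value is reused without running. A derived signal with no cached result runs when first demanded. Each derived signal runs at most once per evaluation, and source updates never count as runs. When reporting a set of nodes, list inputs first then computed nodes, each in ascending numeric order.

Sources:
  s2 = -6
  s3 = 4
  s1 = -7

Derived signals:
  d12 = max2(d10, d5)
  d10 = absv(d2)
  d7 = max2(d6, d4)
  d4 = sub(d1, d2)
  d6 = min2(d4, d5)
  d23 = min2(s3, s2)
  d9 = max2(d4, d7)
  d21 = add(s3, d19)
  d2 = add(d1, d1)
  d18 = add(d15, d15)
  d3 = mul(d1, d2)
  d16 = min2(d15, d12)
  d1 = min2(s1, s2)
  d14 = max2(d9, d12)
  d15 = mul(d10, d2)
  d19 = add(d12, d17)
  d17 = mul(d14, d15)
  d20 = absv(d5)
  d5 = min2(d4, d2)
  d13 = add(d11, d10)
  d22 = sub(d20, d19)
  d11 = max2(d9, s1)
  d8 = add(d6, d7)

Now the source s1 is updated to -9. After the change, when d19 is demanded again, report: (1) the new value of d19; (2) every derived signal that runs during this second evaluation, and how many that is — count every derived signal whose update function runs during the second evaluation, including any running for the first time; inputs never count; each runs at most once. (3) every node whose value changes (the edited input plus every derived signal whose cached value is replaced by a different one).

Demanding d19 again yields -5814.
13 derived signals run: d1, d2, d4, d5, d6, d7, d9, d10, d12, d14, d15, d17, d19.
The nodes whose values change: s1, d1, d2, d4, d5, d6, d7, d9, d10, d12, d14, d15, d17, d19.

First demand of the output computes:
  d1 = min2(-7, -6) = -7
  d2 = add(-7, -7) = -14
  d4 = sub(-7, -14) = 7
  d5 = min2(7, -14) = -14
  d6 = min2(7, -14) = -14
  d7 = max2(-14, 7) = 7
  d9 = max2(7, 7) = 7
  d10 = absv(-14) = 14
  d12 = max2(14, -14) = 14
  d14 = max2(7, 14) = 14
  d15 = mul(14, -14) = -196
  d17 = mul(14, -196) = -2744
  d19 = add(14, -2744) = -2730

After the edit, cleaning proceeds:
  d1: a read changed (s1 -7->-9) — executes, giving -9.
  d2: a read changed (d1 -7->-9; d1 -7->-9) — executes, giving -18.
  d4: a read changed (d1 -7->-9; d2 -14->-18) — executes, giving 9.
  d5: a read changed (d4 7->9; d2 -14->-18) — executes, giving -18.
  d6: a read changed (d4 7->9; d5 -14->-18) — executes, giving -18.
  d7: a read changed (d6 -14->-18; d4 7->9) — executes, giving 9.
  d9: a read changed (d4 7->9; d7 7->9) — executes, giving 9.
  d10: a read changed (d2 -14->-18) — executes, giving 18.
  d12: a read changed (d10 14->18; d5 -14->-18) — executes, giving 18.
  d14: a read changed (d9 7->9; d12 14->18) — executes, giving 18.
  d15: a read changed (d10 14->18; d2 -14->-18) — executes, giving -324.
  d17: a read changed (d14 14->18; d15 -196->-324) — executes, giving -5832.
  d19: a read changed (d12 14->18; d17 -2744->-5832) — executes, giving -5814.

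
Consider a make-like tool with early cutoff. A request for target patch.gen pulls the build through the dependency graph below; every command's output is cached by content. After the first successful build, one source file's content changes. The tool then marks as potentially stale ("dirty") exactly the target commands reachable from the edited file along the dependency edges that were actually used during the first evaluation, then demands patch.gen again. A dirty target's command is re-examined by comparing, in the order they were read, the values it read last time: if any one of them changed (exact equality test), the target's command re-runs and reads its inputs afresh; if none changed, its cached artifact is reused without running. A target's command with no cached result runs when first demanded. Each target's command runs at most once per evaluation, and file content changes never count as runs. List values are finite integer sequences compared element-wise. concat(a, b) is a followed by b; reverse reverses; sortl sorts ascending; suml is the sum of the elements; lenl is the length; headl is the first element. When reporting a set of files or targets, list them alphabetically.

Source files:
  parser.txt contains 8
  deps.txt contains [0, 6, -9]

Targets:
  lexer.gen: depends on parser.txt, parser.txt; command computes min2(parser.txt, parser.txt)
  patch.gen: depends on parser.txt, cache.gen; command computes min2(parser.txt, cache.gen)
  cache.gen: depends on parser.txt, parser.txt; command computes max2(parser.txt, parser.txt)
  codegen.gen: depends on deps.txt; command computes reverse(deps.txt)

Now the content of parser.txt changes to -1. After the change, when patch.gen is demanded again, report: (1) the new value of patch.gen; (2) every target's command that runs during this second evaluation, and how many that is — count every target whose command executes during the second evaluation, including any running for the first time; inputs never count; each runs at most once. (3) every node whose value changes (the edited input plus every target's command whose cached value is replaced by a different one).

First demand of the output computes:
  cache.gen = max2(8, 8) = 8
  patch.gen = min2(8, 8) = 8

After the edit, cleaning proceeds:
  cache.gen: a read changed (parser.txt 8->-1; parser.txt 8->-1) — executes, giving -1.
  patch.gen: a read changed (parser.txt 8->-1; cache.gen 8->-1) — executes, giving -1.

Demanding patch.gen again yields -1.
2 target commands run: cache.gen, patch.gen.
The nodes whose values change: cache.gen, parser.txt, patch.gen.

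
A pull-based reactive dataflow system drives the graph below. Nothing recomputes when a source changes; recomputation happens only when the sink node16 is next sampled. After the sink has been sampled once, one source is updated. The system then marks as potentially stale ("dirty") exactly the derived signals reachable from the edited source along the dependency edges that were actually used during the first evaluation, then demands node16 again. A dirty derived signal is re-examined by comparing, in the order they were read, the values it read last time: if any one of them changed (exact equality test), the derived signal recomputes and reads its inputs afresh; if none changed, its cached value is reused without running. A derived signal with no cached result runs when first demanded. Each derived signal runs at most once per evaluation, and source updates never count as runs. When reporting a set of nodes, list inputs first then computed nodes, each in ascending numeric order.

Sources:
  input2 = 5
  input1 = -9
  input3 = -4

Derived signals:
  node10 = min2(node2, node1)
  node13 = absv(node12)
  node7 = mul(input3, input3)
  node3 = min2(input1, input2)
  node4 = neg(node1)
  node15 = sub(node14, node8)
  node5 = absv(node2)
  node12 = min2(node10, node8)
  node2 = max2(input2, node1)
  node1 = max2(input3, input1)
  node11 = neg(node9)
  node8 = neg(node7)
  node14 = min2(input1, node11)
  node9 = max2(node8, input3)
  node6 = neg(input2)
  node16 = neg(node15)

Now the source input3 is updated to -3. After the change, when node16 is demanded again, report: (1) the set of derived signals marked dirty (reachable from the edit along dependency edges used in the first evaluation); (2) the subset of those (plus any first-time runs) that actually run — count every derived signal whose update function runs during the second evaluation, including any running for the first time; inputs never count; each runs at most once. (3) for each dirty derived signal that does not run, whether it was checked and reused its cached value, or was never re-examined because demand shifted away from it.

Marked dirty: node7, node8, node9, node11, node14, node15, node16.
Derived signals that run: node7, node8, node9, node11, node14, node15, node16 — 7 in total.
Every dirty derived signal ran.

First evaluation (everything demanded from the output):
  node7 = mul(-4, -4) = 16
  node8 = neg(16) = -16
  node9 = max2(-16, -4) = -4
  node11 = neg(-4) = 4
  node14 = min2(-9, 4) = -9
  node15 = sub(-9, -16) = 7
  node16 = neg(7) = -7

Propagation after the edit:
  node7: runs — input3 -4->-3; input3 -4->-3; result 9.
  node8: runs — node7 16->9; result -9.
  node9: runs — node8 -16->-9; input3 -4->-3; result -3.
  node11: runs — node9 -4->-3; result 3.
  node14: runs — node11 4->3; result -9 (same value as before).
  node15: runs — node8 -16->-9; result 0.
  node16: runs — node15 7->0; result 0.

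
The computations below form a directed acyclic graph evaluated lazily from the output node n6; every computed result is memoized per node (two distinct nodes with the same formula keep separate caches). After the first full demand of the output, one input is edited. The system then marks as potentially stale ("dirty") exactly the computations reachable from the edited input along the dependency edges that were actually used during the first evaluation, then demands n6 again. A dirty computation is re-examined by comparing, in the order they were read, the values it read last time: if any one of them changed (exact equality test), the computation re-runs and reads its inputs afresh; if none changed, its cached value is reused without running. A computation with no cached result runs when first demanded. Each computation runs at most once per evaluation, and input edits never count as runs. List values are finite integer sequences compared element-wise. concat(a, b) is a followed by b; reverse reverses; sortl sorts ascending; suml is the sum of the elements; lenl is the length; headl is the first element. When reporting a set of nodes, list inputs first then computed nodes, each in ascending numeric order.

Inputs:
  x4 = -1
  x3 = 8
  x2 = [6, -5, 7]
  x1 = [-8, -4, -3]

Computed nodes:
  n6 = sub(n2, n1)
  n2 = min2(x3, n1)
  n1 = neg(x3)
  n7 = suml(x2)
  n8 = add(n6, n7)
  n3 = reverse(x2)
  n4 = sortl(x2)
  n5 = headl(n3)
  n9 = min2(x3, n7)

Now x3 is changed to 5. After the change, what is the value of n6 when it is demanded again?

Demanding n6 again yields 0.

First demand of the output computes:
  n1 = neg(8) = -8
  n2 = min2(8, -8) = -8
  n6 = sub(-8, -8) = 0

After the edit, cleaning proceeds:
  n1: a read changed (x3 8->5) — executes, giving -5.
  n2: a read changed (x3 8->5; n1 -8->-5) — executes, giving -5.
  n6: a read changed (n2 -8->-5; n1 -8->-5) — executes, giving 0 — identical to its old value.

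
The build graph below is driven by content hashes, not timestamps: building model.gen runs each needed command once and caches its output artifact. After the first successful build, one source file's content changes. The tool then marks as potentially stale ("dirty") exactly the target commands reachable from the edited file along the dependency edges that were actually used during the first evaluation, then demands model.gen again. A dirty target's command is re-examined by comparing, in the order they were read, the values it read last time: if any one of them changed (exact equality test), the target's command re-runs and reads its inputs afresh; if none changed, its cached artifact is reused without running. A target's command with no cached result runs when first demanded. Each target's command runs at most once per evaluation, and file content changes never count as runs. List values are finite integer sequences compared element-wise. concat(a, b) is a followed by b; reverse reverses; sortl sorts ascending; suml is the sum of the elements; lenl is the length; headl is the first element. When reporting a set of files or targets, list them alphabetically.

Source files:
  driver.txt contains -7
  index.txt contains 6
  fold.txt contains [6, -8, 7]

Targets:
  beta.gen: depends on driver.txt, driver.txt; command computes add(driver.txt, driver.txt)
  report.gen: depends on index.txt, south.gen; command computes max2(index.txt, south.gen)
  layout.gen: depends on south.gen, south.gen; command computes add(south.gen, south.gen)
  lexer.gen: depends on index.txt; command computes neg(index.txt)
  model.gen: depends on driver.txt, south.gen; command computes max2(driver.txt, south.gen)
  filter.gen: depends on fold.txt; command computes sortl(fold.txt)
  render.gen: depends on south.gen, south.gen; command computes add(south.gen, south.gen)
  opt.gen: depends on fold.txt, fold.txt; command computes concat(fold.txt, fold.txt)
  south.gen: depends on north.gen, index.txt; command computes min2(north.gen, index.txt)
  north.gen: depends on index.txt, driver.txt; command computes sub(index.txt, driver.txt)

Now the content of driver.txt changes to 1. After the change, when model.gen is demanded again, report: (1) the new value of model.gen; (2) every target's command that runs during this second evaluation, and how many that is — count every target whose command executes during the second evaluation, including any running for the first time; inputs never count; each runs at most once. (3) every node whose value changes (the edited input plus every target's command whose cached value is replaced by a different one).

Initial pass — values computed on the first demand:
  north.gen = sub(6, -7) = 13
  south.gen = min2(13, 6) = 6
  model.gen = max2(-7, 6) = 6

Second demand — change propagation:
  north.gen: re-runs because driver.txt -7->1; new result 5.
  south.gen: re-runs because north.gen 13->5; new result 5.
  model.gen: re-runs because driver.txt -7->1; south.gen 6->5; new result 5.

model.gen now evaluates to 5.
Run set: model.gen, north.gen, south.gen (3 run).
Changed values: driver.txt, model.gen, north.gen, south.gen.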